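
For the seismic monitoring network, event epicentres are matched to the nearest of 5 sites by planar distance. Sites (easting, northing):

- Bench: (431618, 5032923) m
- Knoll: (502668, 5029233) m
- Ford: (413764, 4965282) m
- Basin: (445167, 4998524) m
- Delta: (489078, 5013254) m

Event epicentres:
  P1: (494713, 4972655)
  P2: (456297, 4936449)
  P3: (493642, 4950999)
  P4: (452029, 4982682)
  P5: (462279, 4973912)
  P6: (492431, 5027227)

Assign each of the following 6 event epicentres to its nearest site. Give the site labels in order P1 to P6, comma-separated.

Delta, Ford, Delta, Basin, Basin, Knoll

P1 → Delta (d²=1680032026.00)
P2 → Ford (d²=2640397978.00)
P3 → Delta (d²=3896515121.00)
P4 → Basin (d²=298056008.00)
P5 → Basin (d²=898571088.00)
P6 → Knoll (d²=108820205.00)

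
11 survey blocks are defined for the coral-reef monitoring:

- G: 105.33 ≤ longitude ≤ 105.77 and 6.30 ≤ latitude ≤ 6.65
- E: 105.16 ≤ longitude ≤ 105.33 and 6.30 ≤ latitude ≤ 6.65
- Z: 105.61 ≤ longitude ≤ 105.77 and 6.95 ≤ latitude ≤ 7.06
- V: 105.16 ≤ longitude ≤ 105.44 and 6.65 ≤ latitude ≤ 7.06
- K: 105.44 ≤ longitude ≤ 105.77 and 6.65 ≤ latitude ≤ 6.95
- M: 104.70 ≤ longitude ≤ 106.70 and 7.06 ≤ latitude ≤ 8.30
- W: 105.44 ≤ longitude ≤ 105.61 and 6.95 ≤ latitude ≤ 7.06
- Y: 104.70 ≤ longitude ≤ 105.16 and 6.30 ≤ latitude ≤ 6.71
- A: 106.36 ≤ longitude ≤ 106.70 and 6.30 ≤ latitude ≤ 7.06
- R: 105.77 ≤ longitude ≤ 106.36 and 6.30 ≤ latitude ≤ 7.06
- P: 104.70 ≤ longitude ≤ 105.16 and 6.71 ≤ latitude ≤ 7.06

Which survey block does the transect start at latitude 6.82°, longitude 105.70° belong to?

The point has longitude = 105.70 and latitude = 6.82.
Only K satisfies 105.44 ≤ longitude ≤ 105.77 and 6.65 ≤ latitude ≤ 6.95.

K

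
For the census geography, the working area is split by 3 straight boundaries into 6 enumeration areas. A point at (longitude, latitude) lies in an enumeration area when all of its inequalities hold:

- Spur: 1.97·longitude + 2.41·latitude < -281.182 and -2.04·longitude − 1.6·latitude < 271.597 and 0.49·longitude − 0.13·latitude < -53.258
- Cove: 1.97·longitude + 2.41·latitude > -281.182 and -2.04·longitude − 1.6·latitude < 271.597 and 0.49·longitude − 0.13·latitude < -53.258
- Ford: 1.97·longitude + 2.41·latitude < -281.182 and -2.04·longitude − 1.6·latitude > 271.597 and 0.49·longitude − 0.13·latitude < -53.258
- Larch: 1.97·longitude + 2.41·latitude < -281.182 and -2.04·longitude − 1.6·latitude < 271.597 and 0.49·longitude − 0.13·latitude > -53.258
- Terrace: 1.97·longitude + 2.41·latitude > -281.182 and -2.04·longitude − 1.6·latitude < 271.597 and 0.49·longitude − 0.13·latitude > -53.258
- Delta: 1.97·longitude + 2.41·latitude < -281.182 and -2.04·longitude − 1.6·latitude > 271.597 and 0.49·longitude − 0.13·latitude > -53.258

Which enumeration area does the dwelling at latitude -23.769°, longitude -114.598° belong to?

1.97·-114.598 + 2.41·-23.769 = -283.041, which is < -281.182
-2.04·-114.598 − 1.6·-23.769 = 271.810, which is > 271.597
0.49·-114.598 − 0.13·-23.769 = -53.063, which is > -53.258
This sign pattern matches Delta.

Delta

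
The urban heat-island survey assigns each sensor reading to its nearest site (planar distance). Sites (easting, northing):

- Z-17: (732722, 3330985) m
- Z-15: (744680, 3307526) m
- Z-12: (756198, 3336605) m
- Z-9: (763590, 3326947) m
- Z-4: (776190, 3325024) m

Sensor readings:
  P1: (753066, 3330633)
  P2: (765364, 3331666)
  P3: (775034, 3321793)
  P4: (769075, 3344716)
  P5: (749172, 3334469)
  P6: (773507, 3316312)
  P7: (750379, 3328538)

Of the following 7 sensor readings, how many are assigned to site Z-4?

P1 → Z-12
P2 → Z-9
P3 → Z-4
P4 → Z-12
P5 → Z-12
P6 → Z-4
P7 → Z-12
2 of the 7 go to Z-4.

2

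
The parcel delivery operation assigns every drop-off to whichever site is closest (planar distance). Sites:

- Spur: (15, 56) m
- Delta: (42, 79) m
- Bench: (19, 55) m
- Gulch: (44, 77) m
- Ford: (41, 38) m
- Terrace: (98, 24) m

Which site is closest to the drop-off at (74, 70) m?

Gulch

Squared distances to each site:
Spur: 3677.000; Delta: 1105.000; Bench: 3250.000; Gulch: 949.000; Ford: 2113.000; Terrace: 2692.000.
Minimum at Gulch.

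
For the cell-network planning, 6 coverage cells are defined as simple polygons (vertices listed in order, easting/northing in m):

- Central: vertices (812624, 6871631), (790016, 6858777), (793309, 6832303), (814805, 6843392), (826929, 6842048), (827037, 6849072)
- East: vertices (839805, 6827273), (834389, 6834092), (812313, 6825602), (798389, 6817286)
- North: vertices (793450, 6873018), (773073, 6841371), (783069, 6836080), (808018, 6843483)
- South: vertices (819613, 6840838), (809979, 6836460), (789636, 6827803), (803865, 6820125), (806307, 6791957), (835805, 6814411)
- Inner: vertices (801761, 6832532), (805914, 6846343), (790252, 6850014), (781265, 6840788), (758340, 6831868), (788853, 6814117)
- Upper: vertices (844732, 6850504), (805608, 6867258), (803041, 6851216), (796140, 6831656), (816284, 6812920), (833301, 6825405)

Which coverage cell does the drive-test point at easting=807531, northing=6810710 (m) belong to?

Cast a ray rightward from (807531, 6810710). For each polygon, the edges (by vertex number in listed order) whose endpoints lie on opposite sides of northing = 6810710, where each meets that height, and whether that is right or left of the point:
Central: no edge straddles that height → 0 crossings.
East: no edge straddles that height → 0 crossings.
North: no edge straddles that height → 0 crossings.
South: 4–5 at easting≈804681.2 (left), 5–6 at easting≈830943.0 (right) → 1 crossing.
Inner: no edge straddles that height → 0 crossings.
Upper: no edge straddles that height → 0 crossings.
Only South has an odd count, so the point is inside South.

South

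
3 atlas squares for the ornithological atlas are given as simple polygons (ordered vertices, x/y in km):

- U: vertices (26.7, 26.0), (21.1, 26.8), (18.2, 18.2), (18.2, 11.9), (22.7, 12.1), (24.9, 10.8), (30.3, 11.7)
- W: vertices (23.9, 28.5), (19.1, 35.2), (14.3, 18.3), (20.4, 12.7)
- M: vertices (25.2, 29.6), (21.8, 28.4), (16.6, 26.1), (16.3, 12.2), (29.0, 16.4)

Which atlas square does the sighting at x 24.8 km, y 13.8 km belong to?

Cast a ray rightward from (24.8, 13.8). For each polygon, the edges (by vertex number in listed order) whose endpoints lie on opposite sides of y = 13.8, where each meets that height, and whether that is right or left of the point:
U: 3–4 at x≈18.20 (left), 7–1 at x≈29.77 (right) → 1 crossing.
W: 3–4 at x≈19.20 (left), 4–1 at x≈20.64 (left) → 0 crossings.
M: 3–4 at x≈16.33 (left), 4–5 at x≈21.14 (left) → 0 crossings.
Only U has an odd count, so the point is inside U.

U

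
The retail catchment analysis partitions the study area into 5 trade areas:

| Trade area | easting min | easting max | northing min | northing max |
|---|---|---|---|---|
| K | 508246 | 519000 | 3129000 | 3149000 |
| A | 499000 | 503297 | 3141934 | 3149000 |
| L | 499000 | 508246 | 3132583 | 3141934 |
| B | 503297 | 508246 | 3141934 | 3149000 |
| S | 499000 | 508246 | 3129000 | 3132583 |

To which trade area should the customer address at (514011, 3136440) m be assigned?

The point has easting = 514011 and northing = 3136440.
Only K satisfies 508246 ≤ easting ≤ 519000 and 3129000 ≤ northing ≤ 3149000.

K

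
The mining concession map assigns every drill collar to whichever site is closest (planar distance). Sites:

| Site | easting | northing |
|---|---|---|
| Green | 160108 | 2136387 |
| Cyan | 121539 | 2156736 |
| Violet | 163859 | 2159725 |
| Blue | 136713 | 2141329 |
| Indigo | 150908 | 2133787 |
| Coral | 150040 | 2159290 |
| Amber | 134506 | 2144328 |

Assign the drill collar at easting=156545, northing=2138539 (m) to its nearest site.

Squared distances to each site:
Green: 17326073.000; Cyan: 1556550845.000; Violet: 502341192.000; Blue: 401092324.000; Indigo: 54357273.000; Coral: 472919026.000; Amber: 519230042.000.
Minimum at Green.

Green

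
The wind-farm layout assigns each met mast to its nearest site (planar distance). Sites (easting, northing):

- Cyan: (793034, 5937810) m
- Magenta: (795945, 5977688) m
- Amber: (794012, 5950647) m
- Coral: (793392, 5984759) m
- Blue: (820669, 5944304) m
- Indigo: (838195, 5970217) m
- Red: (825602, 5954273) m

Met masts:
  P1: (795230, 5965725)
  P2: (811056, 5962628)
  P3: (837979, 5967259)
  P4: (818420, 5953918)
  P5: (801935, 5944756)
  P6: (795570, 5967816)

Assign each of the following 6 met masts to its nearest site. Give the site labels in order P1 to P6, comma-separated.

Magenta, Red, Indigo, Red, Amber, Magenta

P1 → Magenta (d²=143624594.00)
P2 → Red (d²=281392141.00)
P3 → Indigo (d²=8796420.00)
P4 → Red (d²=51707149.00)
P5 → Amber (d²=97477810.00)
P6 → Magenta (d²=97597009.00)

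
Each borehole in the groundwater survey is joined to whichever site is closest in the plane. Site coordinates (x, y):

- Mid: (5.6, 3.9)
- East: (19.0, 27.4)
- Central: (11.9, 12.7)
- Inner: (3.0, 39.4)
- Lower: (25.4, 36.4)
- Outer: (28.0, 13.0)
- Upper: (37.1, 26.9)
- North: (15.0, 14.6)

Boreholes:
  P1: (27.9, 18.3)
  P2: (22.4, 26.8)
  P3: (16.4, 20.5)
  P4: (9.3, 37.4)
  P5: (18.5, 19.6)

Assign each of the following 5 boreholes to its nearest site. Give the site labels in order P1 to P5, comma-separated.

Outer, East, North, Inner, North

P1 → Outer (d²=28.10)
P2 → East (d²=11.92)
P3 → North (d²=36.77)
P4 → Inner (d²=43.69)
P5 → North (d²=37.25)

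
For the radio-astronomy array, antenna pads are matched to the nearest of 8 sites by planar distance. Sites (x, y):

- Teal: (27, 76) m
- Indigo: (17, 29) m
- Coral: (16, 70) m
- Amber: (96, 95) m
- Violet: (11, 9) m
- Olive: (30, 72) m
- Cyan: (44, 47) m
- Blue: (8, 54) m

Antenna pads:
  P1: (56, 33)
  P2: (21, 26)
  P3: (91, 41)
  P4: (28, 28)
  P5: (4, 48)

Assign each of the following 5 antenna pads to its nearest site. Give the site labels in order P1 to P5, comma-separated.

Cyan, Indigo, Cyan, Indigo, Blue

P1 → Cyan (d²=340.00)
P2 → Indigo (d²=25.00)
P3 → Cyan (d²=2245.00)
P4 → Indigo (d²=122.00)
P5 → Blue (d²=52.00)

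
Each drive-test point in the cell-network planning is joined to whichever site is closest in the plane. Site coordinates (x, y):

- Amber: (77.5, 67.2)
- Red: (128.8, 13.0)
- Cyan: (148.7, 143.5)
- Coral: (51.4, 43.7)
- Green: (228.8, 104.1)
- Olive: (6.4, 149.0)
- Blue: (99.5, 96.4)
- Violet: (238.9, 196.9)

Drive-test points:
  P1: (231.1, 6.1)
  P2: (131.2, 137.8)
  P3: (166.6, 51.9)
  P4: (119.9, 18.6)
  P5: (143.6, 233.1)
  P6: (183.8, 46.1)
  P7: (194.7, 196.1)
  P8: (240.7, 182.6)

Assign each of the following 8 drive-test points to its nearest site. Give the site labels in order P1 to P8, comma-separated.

Green, Cyan, Red, Red, Cyan, Red, Violet, Violet

P1 → Green (d²=9609.29)
P2 → Cyan (d²=338.74)
P3 → Red (d²=2942.05)
P4 → Red (d²=110.57)
P5 → Cyan (d²=8054.17)
P6 → Red (d²=4120.61)
P7 → Violet (d²=1954.28)
P8 → Violet (d²=207.73)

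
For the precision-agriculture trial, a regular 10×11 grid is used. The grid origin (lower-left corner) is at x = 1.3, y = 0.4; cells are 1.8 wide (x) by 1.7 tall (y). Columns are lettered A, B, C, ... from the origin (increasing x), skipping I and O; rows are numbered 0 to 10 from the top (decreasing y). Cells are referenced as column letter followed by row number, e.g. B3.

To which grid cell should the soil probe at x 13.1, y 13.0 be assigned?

Column index: ⌊(13.1 − 1.3) / 1.8⌋ = ⌊6.556⌋ = 6 → column G
Row offset from origin: ⌊(13.0 − 0.4) / 1.7⌋ = ⌊7.412⌋ = 7 → row 3 (counted from top)

G3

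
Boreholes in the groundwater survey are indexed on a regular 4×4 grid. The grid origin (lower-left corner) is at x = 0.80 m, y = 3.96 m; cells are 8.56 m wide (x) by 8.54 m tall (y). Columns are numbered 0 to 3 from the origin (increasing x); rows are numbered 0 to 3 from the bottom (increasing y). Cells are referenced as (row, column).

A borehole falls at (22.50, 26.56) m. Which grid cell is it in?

(2, 2)

Column index: ⌊(22.50 − 0.80) / 8.56⌋ = ⌊2.535⌋ = 2
Row offset from origin: ⌊(26.56 − 3.96) / 8.54⌋ = ⌊2.646⌋ = 2 → row 2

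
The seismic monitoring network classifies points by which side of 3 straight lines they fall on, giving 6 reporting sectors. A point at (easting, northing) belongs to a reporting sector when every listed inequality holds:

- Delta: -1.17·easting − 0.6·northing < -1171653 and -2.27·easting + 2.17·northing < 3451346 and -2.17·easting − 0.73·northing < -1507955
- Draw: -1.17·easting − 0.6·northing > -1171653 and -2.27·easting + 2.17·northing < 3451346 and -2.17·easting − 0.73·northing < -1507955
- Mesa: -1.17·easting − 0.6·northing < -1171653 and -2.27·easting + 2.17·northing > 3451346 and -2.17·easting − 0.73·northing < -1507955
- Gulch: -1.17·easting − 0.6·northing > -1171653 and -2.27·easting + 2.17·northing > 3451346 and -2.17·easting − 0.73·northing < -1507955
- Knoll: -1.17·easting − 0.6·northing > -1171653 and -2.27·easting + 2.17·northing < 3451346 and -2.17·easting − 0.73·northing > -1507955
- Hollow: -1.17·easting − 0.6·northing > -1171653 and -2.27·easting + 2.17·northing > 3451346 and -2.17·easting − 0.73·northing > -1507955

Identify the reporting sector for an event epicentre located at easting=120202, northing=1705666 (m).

Knoll

-1.17·120202 − 0.6·1705666 = -1164035.940, which is > -1171653
-2.27·120202 + 2.17·1705666 = 3428436.680, which is < 3451346
-2.17·120202 − 0.73·1705666 = -1505974.520, which is > -1507955
This sign pattern matches Knoll.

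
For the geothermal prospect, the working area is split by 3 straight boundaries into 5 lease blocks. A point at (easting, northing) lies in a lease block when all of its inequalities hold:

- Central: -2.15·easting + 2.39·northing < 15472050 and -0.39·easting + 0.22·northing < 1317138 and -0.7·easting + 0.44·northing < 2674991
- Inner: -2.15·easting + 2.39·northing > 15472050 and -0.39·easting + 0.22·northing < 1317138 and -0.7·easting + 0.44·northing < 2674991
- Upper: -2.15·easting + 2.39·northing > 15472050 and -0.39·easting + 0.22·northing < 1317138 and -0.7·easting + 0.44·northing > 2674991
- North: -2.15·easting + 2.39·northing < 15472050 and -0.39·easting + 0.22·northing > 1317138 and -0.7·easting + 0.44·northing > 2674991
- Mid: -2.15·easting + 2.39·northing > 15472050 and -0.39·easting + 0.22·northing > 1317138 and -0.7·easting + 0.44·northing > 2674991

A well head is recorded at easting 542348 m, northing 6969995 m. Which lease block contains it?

Mid

-2.15·542348 + 2.39·6969995 = 15492239.850, which is > 15472050
-0.39·542348 + 0.22·6969995 = 1321883.180, which is > 1317138
-0.7·542348 + 0.44·6969995 = 2687154.200, which is > 2674991
This sign pattern matches Mid.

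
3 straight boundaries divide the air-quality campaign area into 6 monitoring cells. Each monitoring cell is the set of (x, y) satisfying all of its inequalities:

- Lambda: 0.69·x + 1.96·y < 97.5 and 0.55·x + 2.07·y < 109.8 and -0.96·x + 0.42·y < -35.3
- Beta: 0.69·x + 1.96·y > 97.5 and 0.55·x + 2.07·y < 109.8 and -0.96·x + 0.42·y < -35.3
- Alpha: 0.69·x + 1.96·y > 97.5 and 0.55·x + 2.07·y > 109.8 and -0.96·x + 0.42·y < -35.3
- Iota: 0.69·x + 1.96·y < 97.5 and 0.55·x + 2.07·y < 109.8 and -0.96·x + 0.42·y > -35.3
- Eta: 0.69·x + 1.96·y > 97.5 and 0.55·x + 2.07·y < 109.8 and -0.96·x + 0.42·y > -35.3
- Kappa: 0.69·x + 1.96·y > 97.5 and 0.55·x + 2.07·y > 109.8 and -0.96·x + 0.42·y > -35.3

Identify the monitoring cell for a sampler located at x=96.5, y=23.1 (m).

0.69·96.5 + 1.96·23.1 = 111.861, which is > 97.5
0.55·96.5 + 2.07·23.1 = 100.892, which is < 109.8
-0.96·96.5 + 0.42·23.1 = -82.938, which is < -35.3
This sign pattern matches Beta.

Beta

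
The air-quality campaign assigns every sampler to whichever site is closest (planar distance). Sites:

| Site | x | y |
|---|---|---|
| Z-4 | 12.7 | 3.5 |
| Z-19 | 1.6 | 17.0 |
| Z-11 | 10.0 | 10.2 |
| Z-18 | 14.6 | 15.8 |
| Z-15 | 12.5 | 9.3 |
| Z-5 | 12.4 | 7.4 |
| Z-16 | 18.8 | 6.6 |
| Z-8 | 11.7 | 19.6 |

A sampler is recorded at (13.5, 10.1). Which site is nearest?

Z-15

Squared distances to each site:
Z-4: 44.200; Z-19: 189.220; Z-11: 12.260; Z-18: 33.700; Z-15: 1.640; Z-5: 8.500; Z-16: 40.340; Z-8: 93.490.
Minimum at Z-15.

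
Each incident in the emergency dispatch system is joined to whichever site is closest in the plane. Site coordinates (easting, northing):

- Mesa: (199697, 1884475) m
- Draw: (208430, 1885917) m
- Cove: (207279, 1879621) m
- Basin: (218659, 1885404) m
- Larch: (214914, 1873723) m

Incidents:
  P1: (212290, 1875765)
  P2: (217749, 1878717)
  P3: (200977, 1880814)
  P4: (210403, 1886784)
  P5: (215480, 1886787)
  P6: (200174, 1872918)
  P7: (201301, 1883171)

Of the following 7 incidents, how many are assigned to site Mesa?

2

P1 → Larch
P2 → Larch
P3 → Mesa
P4 → Draw
P5 → Basin
P6 → Cove
P7 → Mesa
2 of the 7 go to Mesa.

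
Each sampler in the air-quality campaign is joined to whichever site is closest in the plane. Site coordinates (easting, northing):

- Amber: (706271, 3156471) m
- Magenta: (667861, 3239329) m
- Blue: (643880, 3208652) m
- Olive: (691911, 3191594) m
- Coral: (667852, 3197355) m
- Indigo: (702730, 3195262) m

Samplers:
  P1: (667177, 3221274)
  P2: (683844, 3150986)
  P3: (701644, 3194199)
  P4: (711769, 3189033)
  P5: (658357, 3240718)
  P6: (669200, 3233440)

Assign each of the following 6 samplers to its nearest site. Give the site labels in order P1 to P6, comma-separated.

Magenta, Amber, Indigo, Indigo, Magenta, Magenta

P1 → Magenta (d²=326450881.00)
P2 → Amber (d²=533055554.00)
P3 → Indigo (d²=2309365.00)
P4 → Indigo (d²=120503962.00)
P5 → Magenta (d²=92255337.00)
P6 → Magenta (d²=36473242.00)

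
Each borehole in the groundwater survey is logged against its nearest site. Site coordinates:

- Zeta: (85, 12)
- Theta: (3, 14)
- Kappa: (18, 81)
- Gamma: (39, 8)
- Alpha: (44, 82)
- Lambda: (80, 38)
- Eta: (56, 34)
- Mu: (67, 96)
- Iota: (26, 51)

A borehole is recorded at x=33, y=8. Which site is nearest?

Gamma

Squared distances to each site:
Zeta: 2720.000; Theta: 936.000; Kappa: 5554.000; Gamma: 36.000; Alpha: 5597.000; Lambda: 3109.000; Eta: 1205.000; Mu: 8900.000; Iota: 1898.000.
Minimum at Gamma.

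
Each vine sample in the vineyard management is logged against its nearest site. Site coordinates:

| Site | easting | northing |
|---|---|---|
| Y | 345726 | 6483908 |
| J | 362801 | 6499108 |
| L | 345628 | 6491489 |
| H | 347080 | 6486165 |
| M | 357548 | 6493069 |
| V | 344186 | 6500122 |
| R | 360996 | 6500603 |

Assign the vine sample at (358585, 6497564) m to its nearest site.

R

Squared distances to each site:
Y: 351840217.000; J: 20158592.000; L: 204789474.000; H: 262302226.000; M: 21280394.000; V: 213874565.000; R: 15048442.000.
Minimum at R.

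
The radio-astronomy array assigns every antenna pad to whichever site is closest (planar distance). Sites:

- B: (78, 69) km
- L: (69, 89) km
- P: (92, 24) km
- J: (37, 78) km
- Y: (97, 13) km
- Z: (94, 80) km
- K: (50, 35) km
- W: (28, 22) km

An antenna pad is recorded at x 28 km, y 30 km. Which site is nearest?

Squared distances to each site:
B: 4021.000; L: 5162.000; P: 4132.000; J: 2385.000; Y: 5050.000; Z: 6856.000; K: 509.000; W: 64.000.
Minimum at W.

W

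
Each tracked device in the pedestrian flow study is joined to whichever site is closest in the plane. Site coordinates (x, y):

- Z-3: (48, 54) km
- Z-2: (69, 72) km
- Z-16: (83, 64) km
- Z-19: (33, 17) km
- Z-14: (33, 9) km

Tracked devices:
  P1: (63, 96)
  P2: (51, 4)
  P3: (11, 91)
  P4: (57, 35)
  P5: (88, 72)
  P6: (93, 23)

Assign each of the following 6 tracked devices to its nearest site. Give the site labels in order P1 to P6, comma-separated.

Z-2, Z-14, Z-3, Z-3, Z-16, Z-16

P1 → Z-2 (d²=612.00)
P2 → Z-14 (d²=349.00)
P3 → Z-3 (d²=2738.00)
P4 → Z-3 (d²=442.00)
P5 → Z-16 (d²=89.00)
P6 → Z-16 (d²=1781.00)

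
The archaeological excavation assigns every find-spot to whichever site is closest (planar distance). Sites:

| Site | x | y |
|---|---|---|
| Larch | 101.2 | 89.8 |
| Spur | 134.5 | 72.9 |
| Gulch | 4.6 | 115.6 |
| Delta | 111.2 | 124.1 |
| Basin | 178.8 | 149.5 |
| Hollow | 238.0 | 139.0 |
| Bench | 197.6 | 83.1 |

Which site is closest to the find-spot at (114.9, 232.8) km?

Basin

Squared distances to each site:
Larch: 20636.690; Spur: 25952.170; Gulch: 25901.930; Delta: 11829.380; Basin: 11022.100; Hollow: 23952.050; Bench: 29249.380.
Minimum at Basin.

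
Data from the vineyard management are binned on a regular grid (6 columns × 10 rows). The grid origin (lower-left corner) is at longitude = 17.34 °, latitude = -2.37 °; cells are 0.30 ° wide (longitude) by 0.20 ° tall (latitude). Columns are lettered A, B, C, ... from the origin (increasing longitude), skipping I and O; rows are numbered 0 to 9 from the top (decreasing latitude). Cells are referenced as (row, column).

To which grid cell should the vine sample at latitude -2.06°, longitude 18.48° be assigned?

Column index: ⌊(18.48 − 17.34) / 0.30⌋ = ⌊3.800⌋ = 3 → column D
Row offset from origin: ⌊(-2.06 − -2.37) / 0.20⌋ = ⌊1.550⌋ = 1 → row 8 (counted from top)

(8, D)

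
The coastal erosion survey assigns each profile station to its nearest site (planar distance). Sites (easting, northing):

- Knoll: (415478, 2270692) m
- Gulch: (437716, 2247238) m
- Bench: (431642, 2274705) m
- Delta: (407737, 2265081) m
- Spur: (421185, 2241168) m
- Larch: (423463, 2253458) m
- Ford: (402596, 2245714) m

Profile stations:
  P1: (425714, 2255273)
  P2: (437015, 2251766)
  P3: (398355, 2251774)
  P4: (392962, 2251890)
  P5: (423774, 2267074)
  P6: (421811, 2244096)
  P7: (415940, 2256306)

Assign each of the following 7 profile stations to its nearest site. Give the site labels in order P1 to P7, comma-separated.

P1 → Larch (d²=8361226.00)
P2 → Gulch (d²=20994185.00)
P3 → Ford (d²=54709681.00)
P4 → Ford (d²=130956932.00)
P5 → Knoll (d²=81913540.00)
P6 → Spur (d²=8965060.00)
P7 → Larch (d²=64706633.00)

Larch, Gulch, Ford, Ford, Knoll, Spur, Larch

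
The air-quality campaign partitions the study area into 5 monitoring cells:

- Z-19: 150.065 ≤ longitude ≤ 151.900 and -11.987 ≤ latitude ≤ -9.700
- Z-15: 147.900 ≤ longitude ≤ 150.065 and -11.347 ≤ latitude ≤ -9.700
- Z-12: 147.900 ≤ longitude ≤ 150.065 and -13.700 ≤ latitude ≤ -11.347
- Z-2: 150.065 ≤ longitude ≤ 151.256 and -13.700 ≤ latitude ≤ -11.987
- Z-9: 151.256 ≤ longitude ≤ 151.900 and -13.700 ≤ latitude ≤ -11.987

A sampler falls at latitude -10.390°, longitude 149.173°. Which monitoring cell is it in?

The point has longitude = 149.173 and latitude = -10.390.
Only Z-15 satisfies 147.900 ≤ longitude ≤ 150.065 and -11.347 ≤ latitude ≤ -9.700.

Z-15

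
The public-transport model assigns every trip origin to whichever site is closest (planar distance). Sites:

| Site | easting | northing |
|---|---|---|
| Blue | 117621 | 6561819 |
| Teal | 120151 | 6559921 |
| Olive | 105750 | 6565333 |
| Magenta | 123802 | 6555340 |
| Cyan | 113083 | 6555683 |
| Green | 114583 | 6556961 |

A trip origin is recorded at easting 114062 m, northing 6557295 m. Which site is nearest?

Green

Squared distances to each site:
Blue: 33133057.000; Teal: 43971797.000; Olive: 133698788.000; Magenta: 98689625.000; Cyan: 3556985.000; Green: 382997.000.
Minimum at Green.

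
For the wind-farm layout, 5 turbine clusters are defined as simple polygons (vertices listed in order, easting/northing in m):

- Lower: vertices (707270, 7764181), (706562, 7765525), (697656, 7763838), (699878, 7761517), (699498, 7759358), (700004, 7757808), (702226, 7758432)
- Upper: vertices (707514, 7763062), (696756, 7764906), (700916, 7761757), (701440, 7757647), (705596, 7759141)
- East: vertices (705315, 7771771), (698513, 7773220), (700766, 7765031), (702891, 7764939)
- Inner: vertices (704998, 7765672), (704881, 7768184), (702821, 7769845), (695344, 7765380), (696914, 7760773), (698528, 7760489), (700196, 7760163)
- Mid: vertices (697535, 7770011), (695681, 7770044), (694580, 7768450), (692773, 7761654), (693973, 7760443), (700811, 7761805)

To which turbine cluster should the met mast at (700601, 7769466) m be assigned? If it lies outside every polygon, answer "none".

East

Cast a ray rightward from (700601, 7769466). For each polygon, the edges (by vertex number in listed order) whose endpoints lie on opposite sides of northing = 7769466, where each meets that height, and whether that is right or left of the point:
Lower: no edge straddles that height → 0 crossings.
Upper: no edge straddles that height → 0 crossings.
East: 2–3 at easting≈699545.8 (left), 4–1 at easting≈704497.2 (right) → 1 crossing.
Inner: 2–3 at easting≈703291.0 (right), 3–4 at easting≈702186.3 (right) → 2 crossings.
Mid: 2–3 at easting≈695281.8 (left), 6–1 at easting≈697752.6 (left) → 0 crossings.
Only East has an odd count, so the point is inside East.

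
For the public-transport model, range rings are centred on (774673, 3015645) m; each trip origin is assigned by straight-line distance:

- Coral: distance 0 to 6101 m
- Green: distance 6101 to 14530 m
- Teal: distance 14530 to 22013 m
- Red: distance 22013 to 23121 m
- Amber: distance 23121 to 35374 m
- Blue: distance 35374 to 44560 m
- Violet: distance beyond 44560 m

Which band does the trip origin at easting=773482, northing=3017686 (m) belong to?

Distance = √((773482−774673)² + (3017686−3015645)²) = √(1418481.000 + 4165681.000) = 2363.083 m.
0 ≤ 2363.083 < 6101 → Coral.

Coral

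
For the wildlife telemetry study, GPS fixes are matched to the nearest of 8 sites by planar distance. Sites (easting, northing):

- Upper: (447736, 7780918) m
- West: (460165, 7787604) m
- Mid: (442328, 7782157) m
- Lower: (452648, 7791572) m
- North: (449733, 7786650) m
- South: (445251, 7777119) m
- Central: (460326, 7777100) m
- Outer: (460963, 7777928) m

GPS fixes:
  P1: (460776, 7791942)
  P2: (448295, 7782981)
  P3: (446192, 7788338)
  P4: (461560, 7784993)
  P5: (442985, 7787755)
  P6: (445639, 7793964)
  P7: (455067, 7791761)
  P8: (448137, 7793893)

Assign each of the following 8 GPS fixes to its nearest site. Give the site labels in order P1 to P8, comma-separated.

P1 → West (d²=19191565.00)
P2 → Upper (d²=4568450.00)
P3 → North (d²=15388025.00)
P4 → West (d²=8763346.00)
P5 → Mid (d²=31769253.00)
P6 → Lower (d²=54847745.00)
P7 → Lower (d²=5887282.00)
P8 → Lower (d²=25736162.00)

West, Upper, North, West, Mid, Lower, Lower, Lower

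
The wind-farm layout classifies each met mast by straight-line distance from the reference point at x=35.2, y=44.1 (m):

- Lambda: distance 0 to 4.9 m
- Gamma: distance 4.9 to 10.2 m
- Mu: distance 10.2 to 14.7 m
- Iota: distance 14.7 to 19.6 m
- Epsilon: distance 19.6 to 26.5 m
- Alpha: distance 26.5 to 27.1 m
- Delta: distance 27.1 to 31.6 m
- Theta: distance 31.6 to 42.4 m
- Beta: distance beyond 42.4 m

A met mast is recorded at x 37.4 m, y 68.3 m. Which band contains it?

Epsilon

Distance = √((37.4−35.2)² + (68.3−44.1)²) = √(4.840 + 585.640) = 24.300 m.
19.6 ≤ 24.300 < 26.5 → Epsilon.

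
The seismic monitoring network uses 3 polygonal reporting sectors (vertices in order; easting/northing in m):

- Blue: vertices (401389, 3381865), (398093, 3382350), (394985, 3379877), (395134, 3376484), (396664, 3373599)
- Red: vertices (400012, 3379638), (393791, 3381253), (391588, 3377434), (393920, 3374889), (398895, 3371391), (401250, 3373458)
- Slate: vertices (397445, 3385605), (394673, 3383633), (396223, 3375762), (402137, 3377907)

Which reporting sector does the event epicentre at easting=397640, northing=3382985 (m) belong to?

Cast a ray rightward from (397640, 3382985). For each polygon, the edges (by vertex number in listed order) whose endpoints lie on opposite sides of northing = 3382985, where each meets that height, and whether that is right or left of the point:
Blue: no edge straddles that height → 0 crossings.
Red: no edge straddles that height → 0 crossings.
Slate: 2–3 at easting≈394800.6 (left), 4–1 at easting≈399041.9 (right) → 1 crossing.
Only Slate has an odd count, so the point is inside Slate.

Slate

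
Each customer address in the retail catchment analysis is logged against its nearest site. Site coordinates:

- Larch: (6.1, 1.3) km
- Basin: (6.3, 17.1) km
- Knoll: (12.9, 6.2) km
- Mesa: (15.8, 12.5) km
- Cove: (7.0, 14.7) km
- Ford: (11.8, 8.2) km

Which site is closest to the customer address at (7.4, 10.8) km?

Cove

Squared distances to each site:
Larch: 91.940; Basin: 40.900; Knoll: 51.410; Mesa: 73.450; Cove: 15.370; Ford: 26.120.
Minimum at Cove.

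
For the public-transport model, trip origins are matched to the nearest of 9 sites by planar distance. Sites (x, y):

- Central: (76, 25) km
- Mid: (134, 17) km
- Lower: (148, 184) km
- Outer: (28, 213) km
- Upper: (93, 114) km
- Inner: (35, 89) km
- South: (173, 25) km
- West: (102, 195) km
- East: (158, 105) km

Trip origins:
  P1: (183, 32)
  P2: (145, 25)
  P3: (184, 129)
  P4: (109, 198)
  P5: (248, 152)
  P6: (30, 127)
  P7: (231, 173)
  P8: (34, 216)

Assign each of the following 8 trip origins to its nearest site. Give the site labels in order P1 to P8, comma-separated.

South, Mid, East, West, East, Inner, Lower, Outer

P1 → South (d²=149.00)
P2 → Mid (d²=185.00)
P3 → East (d²=1252.00)
P4 → West (d²=58.00)
P5 → East (d²=10309.00)
P6 → Inner (d²=1469.00)
P7 → Lower (d²=7010.00)
P8 → Outer (d²=45.00)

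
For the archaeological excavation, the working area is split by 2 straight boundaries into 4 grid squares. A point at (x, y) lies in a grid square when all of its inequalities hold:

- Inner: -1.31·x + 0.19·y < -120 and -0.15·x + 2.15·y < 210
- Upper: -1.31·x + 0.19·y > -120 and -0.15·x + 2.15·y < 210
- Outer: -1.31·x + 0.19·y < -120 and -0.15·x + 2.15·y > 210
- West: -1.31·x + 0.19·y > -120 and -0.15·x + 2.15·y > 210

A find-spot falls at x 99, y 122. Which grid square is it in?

West

-1.31·99 + 0.19·122 = -106.510, which is > -120
-0.15·99 + 2.15·122 = 247.450, which is > 210
This sign pattern matches West.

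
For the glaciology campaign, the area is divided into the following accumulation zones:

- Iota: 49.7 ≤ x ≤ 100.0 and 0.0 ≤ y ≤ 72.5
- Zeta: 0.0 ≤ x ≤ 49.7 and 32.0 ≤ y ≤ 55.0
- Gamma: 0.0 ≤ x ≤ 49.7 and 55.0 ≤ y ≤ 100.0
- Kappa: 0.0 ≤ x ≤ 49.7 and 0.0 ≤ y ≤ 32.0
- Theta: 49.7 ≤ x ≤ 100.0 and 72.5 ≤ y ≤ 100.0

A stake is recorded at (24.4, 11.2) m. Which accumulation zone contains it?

The point has x = 24.4 and y = 11.2.
Only Kappa satisfies 0.0 ≤ x ≤ 49.7 and 0.0 ≤ y ≤ 32.0.

Kappa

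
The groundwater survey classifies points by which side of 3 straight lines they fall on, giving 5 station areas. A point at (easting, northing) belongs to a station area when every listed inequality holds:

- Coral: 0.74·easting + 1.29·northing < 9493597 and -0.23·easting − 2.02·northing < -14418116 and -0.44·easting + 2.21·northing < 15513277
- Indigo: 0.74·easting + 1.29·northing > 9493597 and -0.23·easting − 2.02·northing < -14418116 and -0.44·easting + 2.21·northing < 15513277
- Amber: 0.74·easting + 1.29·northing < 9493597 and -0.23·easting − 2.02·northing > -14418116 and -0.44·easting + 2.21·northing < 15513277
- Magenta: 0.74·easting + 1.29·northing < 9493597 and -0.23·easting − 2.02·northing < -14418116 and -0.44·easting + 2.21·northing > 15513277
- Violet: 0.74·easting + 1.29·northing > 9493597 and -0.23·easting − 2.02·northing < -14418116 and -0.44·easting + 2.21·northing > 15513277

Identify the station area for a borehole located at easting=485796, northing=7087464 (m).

0.74·485796 + 1.29·7087464 = 9502317.600, which is > 9493597
-0.23·485796 − 2.02·7087464 = -14428410.360, which is < -14418116
-0.44·485796 + 2.21·7087464 = 15449545.200, which is < 15513277
This sign pattern matches Indigo.

Indigo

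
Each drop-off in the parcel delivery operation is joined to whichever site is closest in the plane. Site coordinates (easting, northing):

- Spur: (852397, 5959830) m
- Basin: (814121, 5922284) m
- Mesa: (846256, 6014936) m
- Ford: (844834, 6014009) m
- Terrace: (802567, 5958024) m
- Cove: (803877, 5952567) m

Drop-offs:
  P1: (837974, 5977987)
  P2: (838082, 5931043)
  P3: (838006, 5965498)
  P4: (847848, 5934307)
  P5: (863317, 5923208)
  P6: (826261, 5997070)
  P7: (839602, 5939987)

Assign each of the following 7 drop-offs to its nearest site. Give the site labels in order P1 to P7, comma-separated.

P1 → Spur (d²=537699578.00)
P2 → Basin (d²=650849602.00)
P3 → Spur (d²=239227105.00)
P4 → Spur (d²=672116930.00)
P5 → Spur (d²=1460417284.00)
P6 → Ford (d²=631886050.00)
P7 → Spur (d²=557456674.00)

Spur, Basin, Spur, Spur, Spur, Ford, Spur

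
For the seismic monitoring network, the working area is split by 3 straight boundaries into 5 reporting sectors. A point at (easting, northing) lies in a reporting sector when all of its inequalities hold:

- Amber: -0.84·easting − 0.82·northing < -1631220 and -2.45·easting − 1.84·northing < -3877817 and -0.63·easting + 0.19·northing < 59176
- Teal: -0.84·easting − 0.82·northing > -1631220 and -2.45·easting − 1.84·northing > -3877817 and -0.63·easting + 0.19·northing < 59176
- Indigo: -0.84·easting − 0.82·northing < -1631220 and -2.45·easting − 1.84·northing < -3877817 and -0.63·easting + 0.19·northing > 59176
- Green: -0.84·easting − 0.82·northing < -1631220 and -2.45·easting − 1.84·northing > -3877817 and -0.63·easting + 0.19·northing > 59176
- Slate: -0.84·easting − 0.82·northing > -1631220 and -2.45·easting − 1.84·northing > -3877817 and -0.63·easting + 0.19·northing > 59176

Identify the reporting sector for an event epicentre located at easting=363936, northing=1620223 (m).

Green

-0.84·363936 − 0.82·1620223 = -1634289.100, which is < -1631220
-2.45·363936 − 1.84·1620223 = -3872853.520, which is > -3877817
-0.63·363936 + 0.19·1620223 = 78562.690, which is > 59176
This sign pattern matches Green.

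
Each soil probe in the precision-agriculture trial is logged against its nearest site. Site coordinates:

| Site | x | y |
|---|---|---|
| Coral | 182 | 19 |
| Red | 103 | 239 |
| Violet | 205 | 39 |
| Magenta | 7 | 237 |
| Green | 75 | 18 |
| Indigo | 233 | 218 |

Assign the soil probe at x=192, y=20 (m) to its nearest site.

Coral

Squared distances to each site:
Coral: 101.000; Red: 55882.000; Violet: 530.000; Magenta: 81314.000; Green: 13693.000; Indigo: 40885.000.
Minimum at Coral.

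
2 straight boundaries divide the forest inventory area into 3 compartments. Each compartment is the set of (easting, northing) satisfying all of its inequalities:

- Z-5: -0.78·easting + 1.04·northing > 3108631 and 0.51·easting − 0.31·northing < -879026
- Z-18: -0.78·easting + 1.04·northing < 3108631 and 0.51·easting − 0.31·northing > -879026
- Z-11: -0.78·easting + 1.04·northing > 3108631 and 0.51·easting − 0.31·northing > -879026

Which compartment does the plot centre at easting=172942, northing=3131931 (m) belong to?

-0.78·172942 + 1.04·3131931 = 3122313.480, which is > 3108631
0.51·172942 − 0.31·3131931 = -882698.190, which is < -879026
This sign pattern matches Z-5.

Z-5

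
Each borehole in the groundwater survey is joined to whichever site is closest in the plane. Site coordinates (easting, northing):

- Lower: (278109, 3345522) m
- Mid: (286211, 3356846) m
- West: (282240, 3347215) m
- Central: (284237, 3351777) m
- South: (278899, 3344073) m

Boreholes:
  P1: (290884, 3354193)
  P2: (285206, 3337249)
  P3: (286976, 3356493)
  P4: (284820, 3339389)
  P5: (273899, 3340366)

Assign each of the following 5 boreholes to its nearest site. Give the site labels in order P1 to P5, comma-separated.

P1 → Mid (d²=28875338.00)
P2 → South (d²=86345225.00)
P3 → Mid (d²=709834.00)
P4 → South (d²=56998097.00)
P5 → South (d²=38741849.00)

Mid, South, Mid, South, South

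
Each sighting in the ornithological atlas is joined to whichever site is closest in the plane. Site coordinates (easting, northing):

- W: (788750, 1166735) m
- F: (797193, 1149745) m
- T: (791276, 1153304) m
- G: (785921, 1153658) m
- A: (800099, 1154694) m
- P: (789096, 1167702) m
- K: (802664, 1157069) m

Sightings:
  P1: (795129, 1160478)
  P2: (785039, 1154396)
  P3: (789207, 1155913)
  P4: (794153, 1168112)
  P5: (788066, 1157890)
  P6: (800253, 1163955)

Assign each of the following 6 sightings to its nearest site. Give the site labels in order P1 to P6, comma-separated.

P1 → A (d²=58155556.00)
P2 → G (d²=1322568.00)
P3 → T (d²=11087642.00)
P4 → P (d²=25741349.00)
P5 → G (d²=22510849.00)
P6 → K (d²=53229917.00)

A, G, T, P, G, K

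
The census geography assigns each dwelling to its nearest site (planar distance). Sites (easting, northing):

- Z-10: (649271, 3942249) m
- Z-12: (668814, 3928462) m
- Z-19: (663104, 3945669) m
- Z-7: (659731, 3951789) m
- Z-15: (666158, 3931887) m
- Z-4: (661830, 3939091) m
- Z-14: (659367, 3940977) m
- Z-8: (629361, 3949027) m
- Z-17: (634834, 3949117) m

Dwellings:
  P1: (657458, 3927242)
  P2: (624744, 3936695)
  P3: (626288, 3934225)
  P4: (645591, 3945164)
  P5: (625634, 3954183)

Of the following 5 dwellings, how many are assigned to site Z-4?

0

P1 → Z-15
P2 → Z-8
P3 → Z-8
P4 → Z-10
P5 → Z-8
0 of the 5 go to Z-4.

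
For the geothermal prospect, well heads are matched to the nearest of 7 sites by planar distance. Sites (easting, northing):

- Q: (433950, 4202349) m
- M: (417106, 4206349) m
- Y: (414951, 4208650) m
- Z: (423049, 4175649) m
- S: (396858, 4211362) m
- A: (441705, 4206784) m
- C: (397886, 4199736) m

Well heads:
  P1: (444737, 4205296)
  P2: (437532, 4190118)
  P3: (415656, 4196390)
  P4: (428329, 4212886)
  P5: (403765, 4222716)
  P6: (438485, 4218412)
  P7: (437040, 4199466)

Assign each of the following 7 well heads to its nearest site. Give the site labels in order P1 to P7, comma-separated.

P1 → A (d²=11407168.00)
P2 → Q (d²=162428085.00)
P3 → M (d²=101284181.00)
P4 → Q (d²=142624010.00)
P5 → S (d²=176619965.00)
P6 → A (d²=145578784.00)
P7 → Q (d²=17859789.00)

A, Q, M, Q, S, A, Q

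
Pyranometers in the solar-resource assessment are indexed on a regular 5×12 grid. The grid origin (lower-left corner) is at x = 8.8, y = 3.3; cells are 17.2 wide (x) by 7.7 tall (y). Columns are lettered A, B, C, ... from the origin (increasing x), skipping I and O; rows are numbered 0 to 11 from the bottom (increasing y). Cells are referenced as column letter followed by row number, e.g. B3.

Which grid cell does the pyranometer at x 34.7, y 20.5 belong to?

B2

Column index: ⌊(34.7 − 8.8) / 17.2⌋ = ⌊1.506⌋ = 1 → column B
Row offset from origin: ⌊(20.5 − 3.3) / 7.7⌋ = ⌊2.234⌋ = 2 → row 2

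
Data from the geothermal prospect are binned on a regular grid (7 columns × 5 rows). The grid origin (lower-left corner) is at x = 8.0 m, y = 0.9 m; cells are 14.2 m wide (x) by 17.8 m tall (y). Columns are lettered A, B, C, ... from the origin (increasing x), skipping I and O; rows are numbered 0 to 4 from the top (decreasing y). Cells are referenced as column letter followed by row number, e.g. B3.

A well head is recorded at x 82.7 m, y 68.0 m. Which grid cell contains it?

F1

Column index: ⌊(82.7 − 8.0) / 14.2⌋ = ⌊5.261⌋ = 5 → column F
Row offset from origin: ⌊(68.0 − 0.9) / 17.8⌋ = ⌊3.770⌋ = 3 → row 1 (counted from top)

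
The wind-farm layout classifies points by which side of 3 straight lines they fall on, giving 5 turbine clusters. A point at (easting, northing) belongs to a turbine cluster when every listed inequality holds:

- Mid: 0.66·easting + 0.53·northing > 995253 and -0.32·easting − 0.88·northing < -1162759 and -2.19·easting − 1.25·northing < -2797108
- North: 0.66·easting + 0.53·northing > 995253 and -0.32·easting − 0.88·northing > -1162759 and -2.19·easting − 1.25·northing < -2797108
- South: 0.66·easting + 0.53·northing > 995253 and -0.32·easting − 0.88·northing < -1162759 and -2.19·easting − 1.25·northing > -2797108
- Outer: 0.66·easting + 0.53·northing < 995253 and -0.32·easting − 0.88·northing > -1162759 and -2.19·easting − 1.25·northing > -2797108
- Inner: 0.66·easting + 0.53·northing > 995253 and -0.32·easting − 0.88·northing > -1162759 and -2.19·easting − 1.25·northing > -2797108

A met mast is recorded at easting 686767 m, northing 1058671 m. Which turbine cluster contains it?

North

0.66·686767 + 0.53·1058671 = 1014361.850, which is > 995253
-0.32·686767 − 0.88·1058671 = -1151395.920, which is > -1162759
-2.19·686767 − 1.25·1058671 = -2827358.480, which is < -2797108
This sign pattern matches North.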